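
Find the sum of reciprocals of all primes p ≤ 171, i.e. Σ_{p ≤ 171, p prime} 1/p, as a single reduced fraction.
Σ 1/p = 1840793455149223796977553240989608507934961889604586193282330007699/962947420735983927056946215901134429196419130606213075415963491270

π(171) = 39, so the primes ≤ 171 are [2, 3, 5, 7, 11, 13, 17, 19, 23, 29, 31, 37, 41, 43, 47, 53, 59, 61, 67, 71, 73, 79, 83, 89, 97, 101, 103, 107, 109, 113, 127, 131, 137, 139, 149, 151, 157, 163, 167]. Summing 1/p over these primes: 1840793455149223796977553240989608507934961889604586193282330007699/962947420735983927056946215901134429196419130606213075415963491270 ≈ 1.9116. Mertens estimate ln ln(171) + 0.2615 ≈ 1.8989.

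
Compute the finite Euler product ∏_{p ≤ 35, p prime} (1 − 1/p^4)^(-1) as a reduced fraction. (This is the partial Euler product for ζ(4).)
∏ = 44480956869217573792253389310087/41097743855049154662236160000000

The primes p ≤ 35 are [2, 3, 5, 7, 11, 13, 17, 19, 23, 29, 31]. For each prime, (1 − 1/p^4)^(-1) = p^4 / (p^4 − 1). The product is (1 − 1/2^4)^(-1), (1 − 1/3^4)^(-1), (1 − 1/5^4)^(-1), (1 − 1/7^4)^(-1), (1 − 1/11^4)^(-1), (1 − 1/13^4)^(-1), (1 − 1/17^4)^(-1), (1 − 1/19^4)^(-1), (1 − 1/23^4)^(-1), (1 − 1/29^4)^(-1), (1 − 1/31^4)^(-1) = ∏ p^4 / (p^4 − 1) = 44480956869217573792253389310087/41097743855049154662236160000000.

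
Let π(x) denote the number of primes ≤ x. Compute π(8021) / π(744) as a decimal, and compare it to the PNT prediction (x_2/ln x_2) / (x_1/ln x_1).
π(8021)/π(744) = 1010/132 ≈ 7.6515;  PNT prediction ≈ 7.9294.

π(744) = 132 and π(8021) = 1010, so π(8021)/π(744) ≈ 7.6515. The PNT-predicted ratio is (8021/ln(8021)) / (744/ln(744)) ≈ 7.9294. The two agree to within a few percent, as expected.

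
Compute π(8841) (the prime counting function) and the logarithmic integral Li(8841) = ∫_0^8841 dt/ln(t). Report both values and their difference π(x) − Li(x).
π(8841) = 1102;  Li(8841) ≈ 1119.47;  π(x) − Li(x) ≈ -17.47.

Direct count of primes ≤ 8841 gives π(8841) = 1102. Numerical evaluation of the logarithmic integral gives Li(8841) ≈ 1119.47. The difference π(x) − Li(x) ≈ -17.47 is typically negative for small/moderate x (Li(x) overestimates), though Littlewood's theorem shows this sign changes infinitely often.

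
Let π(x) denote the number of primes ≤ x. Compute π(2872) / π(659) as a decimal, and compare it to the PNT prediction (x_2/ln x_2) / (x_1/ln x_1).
π(2872)/π(659) = 416/120 ≈ 3.4667;  PNT prediction ≈ 3.5525.

π(659) = 120 and π(2872) = 416, so π(2872)/π(659) ≈ 3.4667. The PNT-predicted ratio is (2872/ln(2872)) / (659/ln(659)) ≈ 3.5525. The two agree to within a few percent, as expected.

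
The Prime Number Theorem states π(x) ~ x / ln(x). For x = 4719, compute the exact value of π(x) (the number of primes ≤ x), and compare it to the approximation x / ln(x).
π(4719) = 635;  x/ln(x) ≈ 557.84;  relative error ≈ 12.15%.

Directly count primes up to 4719: π(4719) = 635. The PNT approximation gives 4719/ln(4719) ≈ 4719/8.45935 ≈ 557.84. Relative error (π(x) − x/ln(x)) / π(x) ≈ 12.15%; the approximation is known to undercount slightly (Li(x) is a better estimate).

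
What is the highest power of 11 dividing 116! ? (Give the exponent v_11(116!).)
v_11(116!) = 10

Legendre's formula: v_p(n!) = Σ_{k ≥ 1} ⌊n / p^k⌋. For p = 11, n = 116, the terms are:
  ⌊116/11^1⌋ = ⌊116/11⌋ = 10
(the next term ⌊116/11^2⌋ = 0, terminating the sum). Summing: v_11(116!) = 10 = 10.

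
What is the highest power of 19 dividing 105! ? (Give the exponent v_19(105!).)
v_19(105!) = 5

Legendre's formula: v_p(n!) = Σ_{k ≥ 1} ⌊n / p^k⌋. For p = 19, n = 105, the terms are:
  ⌊105/19^1⌋ = ⌊105/19⌋ = 5
(the next term ⌊105/19^2⌋ = 0, terminating the sum). Summing: v_19(105!) = 5 = 5.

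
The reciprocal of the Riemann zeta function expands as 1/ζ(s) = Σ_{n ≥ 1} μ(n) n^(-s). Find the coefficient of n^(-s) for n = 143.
μ(143) = 1

Factor n = 143 = 11 · 13. μ(n) = 0 if any exponent ≥ 2 (not squarefree); otherwise μ(n) = (−1)^{ω(n)} where ω(n) is the number of distinct prime factors. Applying: μ(143) = 1.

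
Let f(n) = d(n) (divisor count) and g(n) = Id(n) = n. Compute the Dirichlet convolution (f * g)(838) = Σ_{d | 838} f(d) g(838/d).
(d * Id)(838) = 1684

Divisors of 838: [1, 2, 419, 838]. For each d | 838:
  d = 1: d(1) · Id(838/1) = 1 · 838 = 838
  d = 2: d(2) · Id(838/2) = 2 · 419 = 838
  d = 419: d(419) · Id(838/419) = 2 · 2 = 4
  d = 838: d(838) · Id(838/838) = 4 · 1 = 4
Summing: (d * Id)(838) = 838 + 838 + 4 + 4 = 1684.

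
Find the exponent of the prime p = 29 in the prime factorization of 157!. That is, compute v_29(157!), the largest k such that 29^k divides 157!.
v_29(157!) = 5

Legendre's formula: v_p(n!) = Σ_{k ≥ 1} ⌊n / p^k⌋. For p = 29, n = 157, the terms are:
  ⌊157/29^1⌋ = ⌊157/29⌋ = 5
(the next term ⌊157/29^2⌋ = 0, terminating the sum). Summing: v_29(157!) = 5 = 5.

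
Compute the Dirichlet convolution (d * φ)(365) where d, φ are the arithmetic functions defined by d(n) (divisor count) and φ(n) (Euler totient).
(d * φ)(365) = 444

Divisors of 365: [1, 5, 73, 365]. For each d | 365:
  d = 1: d(1) · φ(365/1) = 1 · 288 = 288
  d = 5: d(5) · φ(365/5) = 2 · 72 = 144
  d = 73: d(73) · φ(365/73) = 2 · 4 = 8
  d = 365: d(365) · φ(365/365) = 4 · 1 = 4
Summing: (d * φ)(365) = 288 + 144 + 8 + 4 = 444.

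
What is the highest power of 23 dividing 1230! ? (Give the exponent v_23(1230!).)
v_23(1230!) = 55

Legendre's formula: v_p(n!) = Σ_{k ≥ 1} ⌊n / p^k⌋. For p = 23, n = 1230, the terms are:
  ⌊1230/23^1⌋ = ⌊1230/23⌋ = 53
  ⌊1230/23^2⌋ = ⌊1230/529⌋ = 2
(the next term ⌊1230/23^3⌋ = 0, terminating the sum). Summing: v_23(1230!) = 53 + 2 = 55.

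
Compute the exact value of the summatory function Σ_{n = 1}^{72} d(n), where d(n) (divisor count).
Σ_{n ≤ 72} d(n) = 326

Compute d(n) for each 1 ≤ n ≤ 72: d(1) = 1, d(2) = 2, d(3) = 2, d(4) = 3, d(5) = 2, d(6) = 4, d(7) = 2, d(8) = 4, d(9) = 3, d(10) = 4, d(11) = 2, d(12) = 6, d(13) = 2, d(14) = 4, d(15) = 4, d(16) = 5, d(17) = 2, d(18) = 6, d(19) = 2, d(20) = 6, d(21) = 4, d(22) = 4, d(23) = 2, d(24) = 8, d(25) = 3, d(26) = 4, d(27) = 4, d(28) = 6, d(29) = 2, d(30) = 8, d(31) = 2, d(32) = 6, d(33) = 4, d(34) = 4, d(35) = 4, d(36) = 9, d(37) = 2, d(38) = 4, d(39) = 4, d(40) = 8, d(41) = 2, d(42) = 8, d(43) = 2, d(44) = 6, d(45) = 6, d(46) = 4, d(47) = 2, d(48) = 10, d(49) = 3, d(50) = 6, d(51) = 4, d(52) = 6, d(53) = 2, d(54) = 8, d(55) = 4, d(56) = 8, d(57) = 4, d(58) = 4, d(59) = 2, d(60) = 12, d(61) = 2, d(62) = 4, d(63) = 6, d(64) = 7, d(65) = 4, d(66) = 8, d(67) = 2, d(68) = 6, d(69) = 4, d(70) = 8, d(71) = 2, d(72) = 12. Summing all 72 values: 326. (Dirichlet's divisor formula: Σ_{n ≤ x} d(n) = x ln(x) + (2γ − 1) x + O(√x). For x = 72, the asymptotic estimate is ≈ 319.04.)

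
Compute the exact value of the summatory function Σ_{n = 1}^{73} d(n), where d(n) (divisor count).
Σ_{n ≤ 73} d(n) = 328

Compute d(n) for each 1 ≤ n ≤ 73: d(1) = 1, d(2) = 2, d(3) = 2, d(4) = 3, d(5) = 2, d(6) = 4, d(7) = 2, d(8) = 4, d(9) = 3, d(10) = 4, d(11) = 2, d(12) = 6, d(13) = 2, d(14) = 4, d(15) = 4, d(16) = 5, d(17) = 2, d(18) = 6, d(19) = 2, d(20) = 6, d(21) = 4, d(22) = 4, d(23) = 2, d(24) = 8, d(25) = 3, d(26) = 4, d(27) = 4, d(28) = 6, d(29) = 2, d(30) = 8, d(31) = 2, d(32) = 6, d(33) = 4, d(34) = 4, d(35) = 4, d(36) = 9, d(37) = 2, d(38) = 4, d(39) = 4, d(40) = 8, d(41) = 2, d(42) = 8, d(43) = 2, d(44) = 6, d(45) = 6, d(46) = 4, d(47) = 2, d(48) = 10, d(49) = 3, d(50) = 6, d(51) = 4, d(52) = 6, d(53) = 2, d(54) = 8, d(55) = 4, d(56) = 8, d(57) = 4, d(58) = 4, d(59) = 2, d(60) = 12, d(61) = 2, d(62) = 4, d(63) = 6, d(64) = 7, d(65) = 4, d(66) = 8, d(67) = 2, d(68) = 6, d(69) = 4, d(70) = 8, d(71) = 2, d(72) = 12, d(73) = 2. Summing all 73 values: 328. (Dirichlet's divisor formula: Σ_{n ≤ x} d(n) = x ln(x) + (2γ − 1) x + O(√x). For x = 73, the asymptotic estimate is ≈ 324.48.)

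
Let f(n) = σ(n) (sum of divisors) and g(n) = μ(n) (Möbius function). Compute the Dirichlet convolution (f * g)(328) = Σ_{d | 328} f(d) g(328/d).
(σ * μ)(328) = 328

Divisors of 328: [1, 2, 4, 8, 41, 82, 164, 328]. For each d | 328:
  d = 1: σ(1) · μ(328/1) = 1 · 0 = 0
  d = 2: σ(2) · μ(328/2) = 3 · 0 = 0
  d = 4: σ(4) · μ(328/4) = 7 · 1 = 7
  d = 8: σ(8) · μ(328/8) = 15 · -1 = -15
  d = 41: σ(41) · μ(328/41) = 42 · 0 = 0
  d = 82: σ(82) · μ(328/82) = 126 · 0 = 0
  d = 164: σ(164) · μ(328/164) = 294 · -1 = -294
  d = 328: σ(328) · μ(328/328) = 630 · 1 = 630
Summing: (σ * μ)(328) = 0 + 0 + 7 + -15 + 0 + 0 + -294 + 630 = 328.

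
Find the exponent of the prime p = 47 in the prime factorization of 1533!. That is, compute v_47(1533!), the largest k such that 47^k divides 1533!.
v_47(1533!) = 32

Legendre's formula: v_p(n!) = Σ_{k ≥ 1} ⌊n / p^k⌋. For p = 47, n = 1533, the terms are:
  ⌊1533/47^1⌋ = ⌊1533/47⌋ = 32
(the next term ⌊1533/47^2⌋ = 0, terminating the sum). Summing: v_47(1533!) = 32 = 32.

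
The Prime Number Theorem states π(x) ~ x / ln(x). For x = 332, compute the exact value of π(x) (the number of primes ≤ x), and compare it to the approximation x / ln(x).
π(332) = 67;  x/ln(x) ≈ 57.19;  relative error ≈ 14.64%.

Directly count primes up to 332: π(332) = 67. The PNT approximation gives 332/ln(332) ≈ 332/5.80513 ≈ 57.19. Relative error (π(x) − x/ln(x)) / π(x) ≈ 14.64%; the approximation is known to undercount slightly (Li(x) is a better estimate).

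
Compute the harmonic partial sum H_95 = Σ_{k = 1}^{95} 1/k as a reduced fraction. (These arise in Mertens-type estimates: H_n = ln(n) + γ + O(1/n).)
H_95 = 3691835092344109255246562280652279367381/718766754945489455304472257065075294400

Direct summation: H_95 = 1 + 1/2 + ... + 1/95. The least common denominator is lcm(1, ..., 95) = 718766754945489455304472257065075294400; over this denominator the numerator is 718766754945489455304472257065075294400 + 359383377472744727652236128532537647200 + 239588918315163151768157419021691764800 + 179691688736372363826118064266268823600 + 143753350989097891060894451413015058880 + 119794459157581575884078709510845882400 + 102680964992212779329210322437867899200 + 89845844368186181913059032133134411800 + 79862972771721050589385806340563921600 + 71876675494548945530447225706507529440 + 65342432267771768664042932460461390400 + 59897229578790787942039354755422941200 + 55289750380422265792651712081928868800 + 51340482496106389664605161218933949600 + 47917783663032630353631483804338352960 + 44922922184093090956529516066567205900 + 42280397349734673841439544533239723200 + 39931486385860525294692903170281960800 + 37829829207657339752866960898161857600 + 35938337747274472765223612853253764720 + 34226988330737593109736774145955966400 + 32671216133885884332021466230230695200 + 31250728475890845882803141611525012800 + 29948614789395393971019677377711470600 + 28750670197819578212178890282603011776 + 27644875190211132896325856040964434400 + 26620990923907016863128602113521307200 + 25670241248053194832302580609466974800 + 24785060515361705355326629553968113600 + 23958891831516315176815741902169176480 + 23186024353080305009821685711776622400 + 22461461092046545478264758033283602950 + 21780810755923922888014310820153796800 + 21140198674867336920719772266619861600 + 20536192998442555865842064487573579840 + 19965743192930262647346451585140980400 + 19426128512040255548769520461218251200 + 18914914603828669876433480449080928800 + 18429916793474088597550570693976289600 + 17969168873637236382611806426626882360 + 17530896462085108665962737977196958400 + 17113494165368796554868387072977983200 + 16715505928964871053592378071280820800 + 16335608066942942166010733115115347600 + 15972594554344210117877161268112784320 + 15625364237945422941401570805762506400 + 15292909679691265006478133129044155200 + 14974307394697696985509838688855735300 + 14668709284601825618458617491123985600 + 14375335098909789106089445141301505888 + 14093465783244891280479848177746574400 + 13822437595105566448162928020482217200 + 13561636885763951986876835038963684800 + 13310495461953508431564301056760653600 + 13068486453554353732808586492092278080 + 12835120624026597416151290304733487400 + 12609943069219113250955653632720619200 + 12392530257680852677663314776984056800 + 12182487371957448394991055204492801600 + 11979445915758157588407870951084588240 + 11783061556483433693515938640411070400 + 11593012176540152504910842855888311200 + 11408996110245864369912258048651988800 + 11230730546023272739132379016641801475 + 11057950076084453158530342416385773760 + 10890405377961961444007155410076898400 + 10727862014111782914992123239777243200 + 10570099337433668460359886133309930800 + 10416909491963615294267713870508337600 + 10268096499221277932921032243786789920 + 10123475421767457116964397986832046400 + 9982871596465131323673225792570490200 + 9846119930760129524718798041987332800 + 9713064256020127774384760230609125600 + 9583556732606526070726296760867670592 + 9457457301914334938216740224540464400 + 9334633181110252666291847494351627200 + 9214958396737044298775285346988144800 + 9098313353740372851955345026140193600 + 8984584436818618191305903213313441180 + 8873663641302338954376200704507102400 + 8765448231042554332981368988598479200 + 8659840421029993437403280205603316800 + 8556747082684398277434193536488991600 + 8456079469946934768287908906647944640 + 8357752964482435526796189035640410400 + 8261686838453901785108876517989371200 + 8167804033471471083005366557557673800 + 8076030954443701744994070304101969600 + 7986297277172105058938580634056392160 + 7898535768631752256093101725989838400 + 7812682118972711470700785402881253200 + 7728674784360101669940561903925540800 + 7646454839845632503239066564522077600 + 7565965841531467950573392179632371520 = 3691835092344109255246562280652279367381, so H_95 = 3691835092344109255246562280652279367381/718766754945489455304472257065075294400 (already in lowest terms) ≈ 5.13635. (The PNT-adjacent estimate ln(95) + γ ≈ 5.13109 matches within O(1/n).)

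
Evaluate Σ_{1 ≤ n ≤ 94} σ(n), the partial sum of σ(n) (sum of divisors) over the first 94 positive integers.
Σ_{n ≤ 94} σ(n) = 7285

Compute σ(n) for each 1 ≤ n ≤ 94: σ(1) = 1, σ(2) = 3, σ(3) = 4, σ(4) = 7, σ(5) = 6, σ(6) = 12, σ(7) = 8, σ(8) = 15, σ(9) = 13, σ(10) = 18, σ(11) = 12, σ(12) = 28, σ(13) = 14, σ(14) = 24, σ(15) = 24, σ(16) = 31, σ(17) = 18, σ(18) = 39, σ(19) = 20, σ(20) = 42, σ(21) = 32, σ(22) = 36, σ(23) = 24, σ(24) = 60, σ(25) = 31, σ(26) = 42, σ(27) = 40, σ(28) = 56, σ(29) = 30, σ(30) = 72, σ(31) = 32, σ(32) = 63, σ(33) = 48, σ(34) = 54, σ(35) = 48, σ(36) = 91, σ(37) = 38, σ(38) = 60, σ(39) = 56, σ(40) = 90, σ(41) = 42, σ(42) = 96, σ(43) = 44, σ(44) = 84, σ(45) = 78, σ(46) = 72, σ(47) = 48, σ(48) = 124, σ(49) = 57, σ(50) = 93, σ(51) = 72, σ(52) = 98, σ(53) = 54, σ(54) = 120, σ(55) = 72, σ(56) = 120, σ(57) = 80, σ(58) = 90, σ(59) = 60, σ(60) = 168, σ(61) = 62, σ(62) = 96, σ(63) = 104, σ(64) = 127, σ(65) = 84, σ(66) = 144, σ(67) = 68, σ(68) = 126, σ(69) = 96, σ(70) = 144, σ(71) = 72, σ(72) = 195, σ(73) = 74, σ(74) = 114, σ(75) = 124, σ(76) = 140, σ(77) = 96, σ(78) = 168, σ(79) = 80, σ(80) = 186, σ(81) = 121, σ(82) = 126, σ(83) = 84, σ(84) = 224, σ(85) = 108, σ(86) = 132, σ(87) = 120, σ(88) = 180, σ(89) = 90, σ(90) = 234, σ(91) = 112, σ(92) = 168, σ(93) = 128, σ(94) = 144. Summing all 94 values: 7285. (Average order: Σ_{n ≤ x} σ(n) ~ (π²/12) x². For x = 94, (π²/12)·94² ≈ 7267.32.)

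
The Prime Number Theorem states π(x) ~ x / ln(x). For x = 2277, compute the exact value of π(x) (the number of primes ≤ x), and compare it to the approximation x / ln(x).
π(2277) = 338;  x/ln(x) ≈ 294.54;  relative error ≈ 12.86%.

Directly count primes up to 2277: π(2277) = 338. The PNT approximation gives 2277/ln(2277) ≈ 2277/7.73061 ≈ 294.54. Relative error (π(x) − x/ln(x)) / π(x) ≈ 12.86%; the approximation is known to undercount slightly (Li(x) is a better estimate).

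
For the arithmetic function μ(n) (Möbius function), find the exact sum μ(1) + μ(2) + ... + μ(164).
Σ_{n ≤ 164} μ(n) = 0

Compute μ(n) for each 1 ≤ n ≤ 164: μ(1) = 1, μ(2) = -1, μ(3) = -1, μ(4) = 0, μ(5) = -1, μ(6) = 1, μ(7) = -1, μ(8) = 0, μ(9) = 0, μ(10) = 1, μ(11) = -1, μ(12) = 0, μ(13) = -1, μ(14) = 1, μ(15) = 1, μ(16) = 0, μ(17) = -1, μ(18) = 0, μ(19) = -1, μ(20) = 0, μ(21) = 1, μ(22) = 1, μ(23) = -1, μ(24) = 0, μ(25) = 0, μ(26) = 1, μ(27) = 0, μ(28) = 0, μ(29) = -1, μ(30) = -1, μ(31) = -1, μ(32) = 0, μ(33) = 1, μ(34) = 1, μ(35) = 1, μ(36) = 0, μ(37) = -1, μ(38) = 1, μ(39) = 1, μ(40) = 0, μ(41) = -1, μ(42) = -1, μ(43) = -1, μ(44) = 0, μ(45) = 0, μ(46) = 1, μ(47) = -1, μ(48) = 0, μ(49) = 0, μ(50) = 0, μ(51) = 1, μ(52) = 0, μ(53) = -1, μ(54) = 0, μ(55) = 1, μ(56) = 0, μ(57) = 1, μ(58) = 1, μ(59) = -1, μ(60) = 0, μ(61) = -1, μ(62) = 1, μ(63) = 0, μ(64) = 0, μ(65) = 1, μ(66) = -1, μ(67) = -1, μ(68) = 0, μ(69) = 1, μ(70) = -1, μ(71) = -1, μ(72) = 0, μ(73) = -1, μ(74) = 1, μ(75) = 0, μ(76) = 0, μ(77) = 1, μ(78) = -1, μ(79) = -1, μ(80) = 0, μ(81) = 0, μ(82) = 1, μ(83) = -1, μ(84) = 0, μ(85) = 1, μ(86) = 1, μ(87) = 1, μ(88) = 0, μ(89) = -1, μ(90) = 0, μ(91) = 1, μ(92) = 0, μ(93) = 1, μ(94) = 1, μ(95) = 1, μ(96) = 0, μ(97) = -1, μ(98) = 0, μ(99) = 0, μ(100) = 0, μ(101) = -1, μ(102) = -1, μ(103) = -1, μ(104) = 0, μ(105) = -1, μ(106) = 1, μ(107) = -1, μ(108) = 0, μ(109) = -1, μ(110) = -1, μ(111) = 1, μ(112) = 0, μ(113) = -1, μ(114) = -1, μ(115) = 1, μ(116) = 0, μ(117) = 0, μ(118) = 1, μ(119) = 1, μ(120) = 0, μ(121) = 0, μ(122) = 1, μ(123) = 1, μ(124) = 0, μ(125) = 0, μ(126) = 0, μ(127) = -1, μ(128) = 0, μ(129) = 1, μ(130) = -1, μ(131) = -1, μ(132) = 0, μ(133) = 1, μ(134) = 1, μ(135) = 0, μ(136) = 0, μ(137) = -1, μ(138) = -1, μ(139) = -1, μ(140) = 0, μ(141) = 1, μ(142) = 1, μ(143) = 1, μ(144) = 0, μ(145) = 1, μ(146) = 1, μ(147) = 0, μ(148) = 0, μ(149) = -1, μ(150) = 0, μ(151) = -1, μ(152) = 0, μ(153) = 0, μ(154) = -1, μ(155) = 1, μ(156) = 0, μ(157) = -1, μ(158) = 1, μ(159) = 1, μ(160) = 0, μ(161) = 1, μ(162) = 0, μ(163) = -1, μ(164) = 0. Summing all 164 values: 0. (Mertens function M(x) = Σ_{n ≤ x} μ(n); on average M(x) should be small (PNT ⟺ M(x) = o(x)).)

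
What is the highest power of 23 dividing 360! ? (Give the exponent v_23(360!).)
v_23(360!) = 15

Legendre's formula: v_p(n!) = Σ_{k ≥ 1} ⌊n / p^k⌋. For p = 23, n = 360, the terms are:
  ⌊360/23^1⌋ = ⌊360/23⌋ = 15
(the next term ⌊360/23^2⌋ = 0, terminating the sum). Summing: v_23(360!) = 15 = 15.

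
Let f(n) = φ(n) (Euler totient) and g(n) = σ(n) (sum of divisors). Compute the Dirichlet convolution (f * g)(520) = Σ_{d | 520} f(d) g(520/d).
(φ * σ)(520) = 8320

Divisors of 520: [1, 2, 4, 5, 8, 10, 13, 20, 26, 40, 52, 65, 104, 130, 260, 520]. For each d | 520:
  d = 1: φ(1) · σ(520/1) = 1 · 1260 = 1260
  d = 2: φ(2) · σ(520/2) = 1 · 588 = 588
  d = 4: φ(4) · σ(520/4) = 2 · 252 = 504
  d = 5: φ(5) · σ(520/5) = 4 · 210 = 840
  d = 8: φ(8) · σ(520/8) = 4 · 84 = 336
  d = 10: φ(10) · σ(520/10) = 4 · 98 = 392
  d = 13: φ(13) · σ(520/13) = 12 · 90 = 1080
  d = 20: φ(20) · σ(520/20) = 8 · 42 = 336
  d = 26: φ(26) · σ(520/26) = 12 · 42 = 504
  d = 40: φ(40) · σ(520/40) = 16 · 14 = 224
  d = 52: φ(52) · σ(520/52) = 24 · 18 = 432
  d = 65: φ(65) · σ(520/65) = 48 · 15 = 720
  d = 104: φ(104) · σ(520/104) = 48 · 6 = 288
  d = 130: φ(130) · σ(520/130) = 48 · 7 = 336
  d = 260: φ(260) · σ(520/260) = 96 · 3 = 288
  d = 520: φ(520) · σ(520/520) = 192 · 1 = 192
Summing: (φ * σ)(520) = 1260 + 588 + 504 + 840 + 336 + 392 + 1080 + 336 + 504 + 224 + 432 + 720 + 288 + 336 + 288 + 192 = 8320.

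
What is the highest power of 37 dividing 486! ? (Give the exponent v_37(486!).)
v_37(486!) = 13

Legendre's formula: v_p(n!) = Σ_{k ≥ 1} ⌊n / p^k⌋. For p = 37, n = 486, the terms are:
  ⌊486/37^1⌋ = ⌊486/37⌋ = 13
(the next term ⌊486/37^2⌋ = 0, terminating the sum). Summing: v_37(486!) = 13 = 13.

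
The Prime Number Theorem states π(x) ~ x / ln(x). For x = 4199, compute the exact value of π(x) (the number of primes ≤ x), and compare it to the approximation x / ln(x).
π(4199) = 574;  x/ln(x) ≈ 503.32;  relative error ≈ 12.31%.

Directly count primes up to 4199: π(4199) = 574. The PNT approximation gives 4199/ln(4199) ≈ 4199/8.34260 ≈ 503.32. Relative error (π(x) − x/ln(x)) / π(x) ≈ 12.31%; the approximation is known to undercount slightly (Li(x) is a better estimate).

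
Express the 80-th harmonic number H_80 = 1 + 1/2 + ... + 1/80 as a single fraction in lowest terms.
H_80 = 4880292608058024066886120358155997/982844219842241906412811281988800

Direct summation: H_80 = 1 + 1/2 + ... + 1/80. The least common denominator is lcm(1, ..., 80) = 32433859254793982911622772305630400; over this denominator the numerator is 32433859254793982911622772305630400 + 16216929627396991455811386152815200 + 10811286418264660970540924101876800 + 8108464813698495727905693076407600 + 6486771850958796582324554461126080 + 5405643209132330485270462050938400 + 4633408464970568987374681757947200 + 4054232406849247863952846538203800 + 3603762139421553656846974700625600 + 3243385925479398291162277230563040 + 2948532659526725719238433845966400 + 2702821604566165242635231025469200 + 2494912250368767916278674792740800 + 2316704232485284493687340878973600 + 2162257283652932194108184820375360 + 2027116203424623931976423269101900 + 1907874073811410759507221900331200 + 1801881069710776828423487350312800 + 1707045223936525416401198542401600 + 1621692962739699145581138615281520 + 1544469488323522995791560585982400 + 1474266329763362859619216922983200 + 1410167793686694909200990100244800 + 1351410802283082621317615512734600 + 1297354370191759316464910892225216 + 1247456125184383958139337396370400 + 1201254046473851218948991566875200 + 1158352116242642246843670439486800 + 1118408939820482169366302493297600 + 1081128641826466097054092410187680 + 1046253524348192997149121687278400 + 1013558101712311965988211634550950 + 982844219842241906412811281988800 + 953937036905705379753610950165600 + 926681692994113797474936351589440 + 900940534855388414211743675156400 + 876590790670107646260074927179200 + 853522611968262708200599271200800 + 831637416789589305426224930913600 + 810846481369849572790569307640760 + 791069737921804461259092007454400 + 772234744161761497895780292991200 + 754275796623115881665645867572800 + 737133164881681429809608461491600 + 720752427884310731369394940125120 + 705083896843347454600495050122400 + 690082111804127295991973878843200 + 675705401141541310658807756367300 + 661915494995795569624954536849600 + 648677185095879658232455446112608 + 635958024603803586502407300110400 + 623728062592191979069668698185200 + 611959608581018545502316458596800 + 600627023236925609474495783437600 + 589706531905345143847686769193280 + 579176058121321123421835219743400 + 569015074645508472133732847467200 + 559204469910241084683151246648800 + 549726428047355642569877496705600 + 540564320913233048527046205093840 + 531702610734327588715127414846400 + 523126762174096498574560843639200 + 514823162774507665263853528660800 + 506779050856155982994105817275475 + 498982450073753583255734958548160 + 491422109921120953206405640994400 + 484087451564089297188399586651200 + 476968518452852689876805475082800 + 470055931228898303066996700081600 + 463340846497056898737468175794720 + 456814919081605393121447497262400 + 450470267427694207105871837578200 + 444299441846492916597572223364800 + 438295395335053823130037463589600 + 432451456730586438821636964075072 + 426761305984131354100299635600400 + 421218951360960817034061977995200 + 415818708394794652713112465456800 + 410555180440430163438262940577600 + 405423240684924786395284653820380 = 161049656065914794207241971819147901, so H_80 = 161049656065914794207241971819147901/32433859254793982911622772305630400; reducing by gcd(161049656065914794207241971819147901, 32433859254793982911622772305630400) = 33 gives 4880292608058024066886120358155997/982844219842241906412811281988800 ≈ 4.96548. (The PNT-adjacent estimate ln(80) + γ ≈ 4.95924 matches within O(1/n).)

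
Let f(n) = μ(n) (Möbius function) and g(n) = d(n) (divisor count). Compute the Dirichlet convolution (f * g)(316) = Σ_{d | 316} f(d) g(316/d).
(μ * d)(316) = 1

Divisors of 316: [1, 2, 4, 79, 158, 316]. For each d | 316:
  d = 1: μ(1) · d(316/1) = 1 · 6 = 6
  d = 2: μ(2) · d(316/2) = -1 · 4 = -4
  d = 4: μ(4) · d(316/4) = 0 · 2 = 0
  d = 79: μ(79) · d(316/79) = -1 · 3 = -3
  d = 158: μ(158) · d(316/158) = 1 · 2 = 2
  d = 316: μ(316) · d(316/316) = 0 · 1 = 0
Summing: (μ * d)(316) = 6 + -4 + 0 + -3 + 2 + 0 = 1.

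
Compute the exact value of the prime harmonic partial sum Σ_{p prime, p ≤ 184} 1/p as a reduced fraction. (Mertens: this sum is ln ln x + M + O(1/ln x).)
Σ 1/p = 10408867916382550633331528920459565913027063402071390584941986323453055203/5397346292805549782720214077673687806275517530364350655459511599582614290

π(184) = 42, so the primes ≤ 184 are [2, 3, 5, 7, 11, 13, 17, 19, 23, 29, 31, 37, 41, 43, 47, 53, 59, 61, 67, 71, 73, 79, 83, 89, 97, 101, 103, 107, 109, 113, 127, 131, 137, 139, 149, 151, 157, 163, 167, 173, 179, 181]. Summing 1/p over these primes: 10408867916382550633331528920459565913027063402071390584941986323453055203/5397346292805549782720214077673687806275517530364350655459511599582614290 ≈ 1.9285. Mertens estimate ln ln(184) + 0.2615 ≈ 1.9130.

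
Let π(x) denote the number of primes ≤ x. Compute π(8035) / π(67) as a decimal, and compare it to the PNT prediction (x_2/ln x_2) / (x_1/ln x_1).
π(8035)/π(67) = 1010/19 ≈ 53.1579;  PNT prediction ≈ 56.0803.

π(67) = 19 and π(8035) = 1010, so π(8035)/π(67) ≈ 53.1579. The PNT-predicted ratio is (8035/ln(8035)) / (67/ln(67)) ≈ 56.0803. The two agree to within a few percent, as expected.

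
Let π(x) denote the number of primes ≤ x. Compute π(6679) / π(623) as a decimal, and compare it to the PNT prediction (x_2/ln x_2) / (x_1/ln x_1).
π(6679)/π(623) = 861/114 ≈ 7.5526;  PNT prediction ≈ 7.8330.

π(623) = 114 and π(6679) = 861, so π(6679)/π(623) ≈ 7.5526. The PNT-predicted ratio is (6679/ln(6679)) / (623/ln(623)) ≈ 7.8330. The two agree to within a few percent, as expected.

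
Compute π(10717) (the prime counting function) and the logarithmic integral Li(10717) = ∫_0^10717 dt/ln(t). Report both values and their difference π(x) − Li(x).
π(10717) = 1306;  Li(10717) ≈ 1323.69;  π(x) − Li(x) ≈ -17.69.

Direct count of primes ≤ 10717 gives π(10717) = 1306. Numerical evaluation of the logarithmic integral gives Li(10717) ≈ 1323.69. The difference π(x) − Li(x) ≈ -17.69 is typically negative for small/moderate x (Li(x) overestimates), though Littlewood's theorem shows this sign changes infinitely often.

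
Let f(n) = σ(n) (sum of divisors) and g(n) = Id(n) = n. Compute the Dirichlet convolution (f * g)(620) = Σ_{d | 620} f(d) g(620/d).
(σ * Id)(620) = 11781

Divisors of 620: [1, 2, 4, 5, 10, 20, 31, 62, 124, 155, 310, 620]. For each d | 620:
  d = 1: σ(1) · Id(620/1) = 1 · 620 = 620
  d = 2: σ(2) · Id(620/2) = 3 · 310 = 930
  d = 4: σ(4) · Id(620/4) = 7 · 155 = 1085
  d = 5: σ(5) · Id(620/5) = 6 · 124 = 744
  d = 10: σ(10) · Id(620/10) = 18 · 62 = 1116
  d = 20: σ(20) · Id(620/20) = 42 · 31 = 1302
  d = 31: σ(31) · Id(620/31) = 32 · 20 = 640
  d = 62: σ(62) · Id(620/62) = 96 · 10 = 960
  d = 124: σ(124) · Id(620/124) = 224 · 5 = 1120
  d = 155: σ(155) · Id(620/155) = 192 · 4 = 768
  d = 310: σ(310) · Id(620/310) = 576 · 2 = 1152
  d = 620: σ(620) · Id(620/620) = 1344 · 1 = 1344
Summing: (σ * Id)(620) = 620 + 930 + 1085 + 744 + 1116 + 1302 + 640 + 960 + 1120 + 768 + 1152 + 1344 = 11781.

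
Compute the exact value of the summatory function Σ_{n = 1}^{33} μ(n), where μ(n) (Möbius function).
Σ_{n ≤ 33} μ(n) = -3

Compute μ(n) for each 1 ≤ n ≤ 33: μ(1) = 1, μ(2) = -1, μ(3) = -1, μ(4) = 0, μ(5) = -1, μ(6) = 1, μ(7) = -1, μ(8) = 0, μ(9) = 0, μ(10) = 1, μ(11) = -1, μ(12) = 0, μ(13) = -1, μ(14) = 1, μ(15) = 1, μ(16) = 0, μ(17) = -1, μ(18) = 0, μ(19) = -1, μ(20) = 0, μ(21) = 1, μ(22) = 1, μ(23) = -1, μ(24) = 0, μ(25) = 0, μ(26) = 1, μ(27) = 0, μ(28) = 0, μ(29) = -1, μ(30) = -1, μ(31) = -1, μ(32) = 0, μ(33) = 1. Summing all 33 values: -3. (Mertens function M(x) = Σ_{n ≤ x} μ(n); on average M(x) should be small (PNT ⟺ M(x) = o(x)).)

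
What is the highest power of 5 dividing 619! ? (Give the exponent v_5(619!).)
v_5(619!) = 151

Legendre's formula: v_p(n!) = Σ_{k ≥ 1} ⌊n / p^k⌋. For p = 5, n = 619, the terms are:
  ⌊619/5^1⌋ = ⌊619/5⌋ = 123
  ⌊619/5^2⌋ = ⌊619/25⌋ = 24
  ⌊619/5^3⌋ = ⌊619/125⌋ = 4
(the next term ⌊619/5^4⌋ = 0, terminating the sum). Summing: v_5(619!) = 123 + 24 + 4 = 151.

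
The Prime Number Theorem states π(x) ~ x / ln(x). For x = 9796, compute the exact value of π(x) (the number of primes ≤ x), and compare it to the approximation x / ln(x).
π(9796) = 1208;  x/ln(x) ≈ 1065.97;  relative error ≈ 11.76%.

Directly count primes up to 9796: π(9796) = 1208. The PNT approximation gives 9796/ln(9796) ≈ 9796/9.18973 ≈ 1065.97. Relative error (π(x) − x/ln(x)) / π(x) ≈ 11.76%; the approximation is known to undercount slightly (Li(x) is a better estimate).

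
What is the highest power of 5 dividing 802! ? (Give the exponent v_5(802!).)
v_5(802!) = 199

Legendre's formula: v_p(n!) = Σ_{k ≥ 1} ⌊n / p^k⌋. For p = 5, n = 802, the terms are:
  ⌊802/5^1⌋ = ⌊802/5⌋ = 160
  ⌊802/5^2⌋ = ⌊802/25⌋ = 32
  ⌊802/5^3⌋ = ⌊802/125⌋ = 6
  ⌊802/5^4⌋ = ⌊802/625⌋ = 1
(the next term ⌊802/5^5⌋ = 0, terminating the sum). Summing: v_5(802!) = 160 + 32 + 6 + 1 = 199.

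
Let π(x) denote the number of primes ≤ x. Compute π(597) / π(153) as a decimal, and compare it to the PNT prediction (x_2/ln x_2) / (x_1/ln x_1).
π(597)/π(153) = 108/36 ≈ 3.0000;  PNT prediction ≈ 3.0708.

π(153) = 36 and π(597) = 108, so π(597)/π(153) ≈ 3.0000. The PNT-predicted ratio is (597/ln(597)) / (153/ln(153)) ≈ 3.0708. The two agree to within a few percent, as expected.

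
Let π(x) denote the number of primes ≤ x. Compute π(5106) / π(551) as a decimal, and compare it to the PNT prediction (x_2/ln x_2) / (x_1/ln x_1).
π(5106)/π(551) = 682/101 ≈ 6.7525;  PNT prediction ≈ 6.8504.

π(551) = 101 and π(5106) = 682, so π(5106)/π(551) ≈ 6.7525. The PNT-predicted ratio is (5106/ln(5106)) / (551/ln(551)) ≈ 6.8504. The two agree to within a few percent, as expected.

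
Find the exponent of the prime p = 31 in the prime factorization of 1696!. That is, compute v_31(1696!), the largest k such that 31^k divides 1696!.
v_31(1696!) = 55

Legendre's formula: v_p(n!) = Σ_{k ≥ 1} ⌊n / p^k⌋. For p = 31, n = 1696, the terms are:
  ⌊1696/31^1⌋ = ⌊1696/31⌋ = 54
  ⌊1696/31^2⌋ = ⌊1696/961⌋ = 1
(the next term ⌊1696/31^3⌋ = 0, terminating the sum). Summing: v_31(1696!) = 54 + 1 = 55.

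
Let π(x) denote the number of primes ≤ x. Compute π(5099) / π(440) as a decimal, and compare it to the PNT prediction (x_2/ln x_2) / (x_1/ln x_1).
π(5099)/π(440) = 681/85 ≈ 8.0118;  PNT prediction ≈ 8.2627.

π(440) = 85 and π(5099) = 681, so π(5099)/π(440) ≈ 8.0118. The PNT-predicted ratio is (5099/ln(5099)) / (440/ln(440)) ≈ 8.2627. The two agree to within a few percent, as expected.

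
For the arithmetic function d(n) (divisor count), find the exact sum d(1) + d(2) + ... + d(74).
Σ_{n ≤ 74} d(n) = 332

Compute d(n) for each 1 ≤ n ≤ 74: d(1) = 1, d(2) = 2, d(3) = 2, d(4) = 3, d(5) = 2, d(6) = 4, d(7) = 2, d(8) = 4, d(9) = 3, d(10) = 4, d(11) = 2, d(12) = 6, d(13) = 2, d(14) = 4, d(15) = 4, d(16) = 5, d(17) = 2, d(18) = 6, d(19) = 2, d(20) = 6, d(21) = 4, d(22) = 4, d(23) = 2, d(24) = 8, d(25) = 3, d(26) = 4, d(27) = 4, d(28) = 6, d(29) = 2, d(30) = 8, d(31) = 2, d(32) = 6, d(33) = 4, d(34) = 4, d(35) = 4, d(36) = 9, d(37) = 2, d(38) = 4, d(39) = 4, d(40) = 8, d(41) = 2, d(42) = 8, d(43) = 2, d(44) = 6, d(45) = 6, d(46) = 4, d(47) = 2, d(48) = 10, d(49) = 3, d(50) = 6, d(51) = 4, d(52) = 6, d(53) = 2, d(54) = 8, d(55) = 4, d(56) = 8, d(57) = 4, d(58) = 4, d(59) = 2, d(60) = 12, d(61) = 2, d(62) = 4, d(63) = 6, d(64) = 7, d(65) = 4, d(66) = 8, d(67) = 2, d(68) = 6, d(69) = 4, d(70) = 8, d(71) = 2, d(72) = 12, d(73) = 2, d(74) = 4. Summing all 74 values: 332. (Dirichlet's divisor formula: Σ_{n ≤ x} d(n) = x ln(x) + (2γ − 1) x + O(√x). For x = 74, the asymptotic estimate is ≈ 329.93.)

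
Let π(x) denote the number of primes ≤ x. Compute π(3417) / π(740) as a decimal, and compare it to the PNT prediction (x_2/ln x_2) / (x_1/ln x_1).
π(3417)/π(740) = 480/131 ≈ 3.6641;  PNT prediction ≈ 3.7493.

π(740) = 131 and π(3417) = 480, so π(3417)/π(740) ≈ 3.6641. The PNT-predicted ratio is (3417/ln(3417)) / (740/ln(740)) ≈ 3.7493. The two agree to within a few percent, as expected.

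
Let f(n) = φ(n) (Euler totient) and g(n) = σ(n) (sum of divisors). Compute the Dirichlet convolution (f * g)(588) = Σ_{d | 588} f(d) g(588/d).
(φ * σ)(588) = 10584

Divisors of 588: [1, 2, 3, 4, 6, 7, 12, 14, 21, 28, 42, 49, 84, 98, 147, 196, 294, 588]. For each d | 588:
  d = 1: φ(1) · σ(588/1) = 1 · 1596 = 1596
  d = 2: φ(2) · σ(588/2) = 1 · 684 = 684
  d = 3: φ(3) · σ(588/3) = 2 · 399 = 798
  d = 4: φ(4) · σ(588/4) = 2 · 228 = 456
  d = 6: φ(6) · σ(588/6) = 2 · 171 = 342
  d = 7: φ(7) · σ(588/7) = 6 · 224 = 1344
  d = 12: φ(12) · σ(588/12) = 4 · 57 = 228
  d = 14: φ(14) · σ(588/14) = 6 · 96 = 576
  d = 21: φ(21) · σ(588/21) = 12 · 56 = 672
  d = 28: φ(28) · σ(588/28) = 12 · 32 = 384
  d = 42: φ(42) · σ(588/42) = 12 · 24 = 288
  d = 49: φ(49) · σ(588/49) = 42 · 28 = 1176
  d = 84: φ(84) · σ(588/84) = 24 · 8 = 192
  d = 98: φ(98) · σ(588/98) = 42 · 12 = 504
  d = 147: φ(147) · σ(588/147) = 84 · 7 = 588
  d = 196: φ(196) · σ(588/196) = 84 · 4 = 336
  d = 294: φ(294) · σ(588/294) = 84 · 3 = 252
  d = 588: φ(588) · σ(588/588) = 168 · 1 = 168
Summing: (φ * σ)(588) = 1596 + 684 + 798 + 456 + 342 + 1344 + 228 + 576 + 672 + 384 + 288 + 1176 + 192 + 504 + 588 + 336 + 252 + 168 = 10584.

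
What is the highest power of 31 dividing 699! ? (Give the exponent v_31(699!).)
v_31(699!) = 22

Legendre's formula: v_p(n!) = Σ_{k ≥ 1} ⌊n / p^k⌋. For p = 31, n = 699, the terms are:
  ⌊699/31^1⌋ = ⌊699/31⌋ = 22
(the next term ⌊699/31^2⌋ = 0, terminating the sum). Summing: v_31(699!) = 22 = 22.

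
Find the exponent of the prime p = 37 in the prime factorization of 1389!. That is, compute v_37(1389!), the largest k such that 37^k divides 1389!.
v_37(1389!) = 38

Legendre's formula: v_p(n!) = Σ_{k ≥ 1} ⌊n / p^k⌋. For p = 37, n = 1389, the terms are:
  ⌊1389/37^1⌋ = ⌊1389/37⌋ = 37
  ⌊1389/37^2⌋ = ⌊1389/1369⌋ = 1
(the next term ⌊1389/37^3⌋ = 0, terminating the sum). Summing: v_37(1389!) = 37 + 1 = 38.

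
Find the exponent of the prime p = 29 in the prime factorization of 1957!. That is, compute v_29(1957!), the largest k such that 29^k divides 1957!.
v_29(1957!) = 69

Legendre's formula: v_p(n!) = Σ_{k ≥ 1} ⌊n / p^k⌋. For p = 29, n = 1957, the terms are:
  ⌊1957/29^1⌋ = ⌊1957/29⌋ = 67
  ⌊1957/29^2⌋ = ⌊1957/841⌋ = 2
(the next term ⌊1957/29^3⌋ = 0, terminating the sum). Summing: v_29(1957!) = 67 + 2 = 69.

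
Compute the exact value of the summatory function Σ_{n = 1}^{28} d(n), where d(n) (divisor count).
Σ_{n ≤ 28} d(n) = 101

Compute d(n) for each 1 ≤ n ≤ 28: d(1) = 1, d(2) = 2, d(3) = 2, d(4) = 3, d(5) = 2, d(6) = 4, d(7) = 2, d(8) = 4, d(9) = 3, d(10) = 4, d(11) = 2, d(12) = 6, d(13) = 2, d(14) = 4, d(15) = 4, d(16) = 5, d(17) = 2, d(18) = 6, d(19) = 2, d(20) = 6, d(21) = 4, d(22) = 4, d(23) = 2, d(24) = 8, d(25) = 3, d(26) = 4, d(27) = 4, d(28) = 6. Summing all 28 values: 101. (Dirichlet's divisor formula: Σ_{n ≤ x} d(n) = x ln(x) + (2γ − 1) x + O(√x). For x = 28, the asymptotic estimate is ≈ 97.63.)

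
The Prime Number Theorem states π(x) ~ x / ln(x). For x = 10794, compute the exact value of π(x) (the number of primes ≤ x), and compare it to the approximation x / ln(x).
π(10794) = 1314;  x/ln(x) ≈ 1162.30;  relative error ≈ 11.54%.

Directly count primes up to 10794: π(10794) = 1314. The PNT approximation gives 10794/ln(10794) ≈ 10794/9.28675 ≈ 1162.30. Relative error (π(x) − x/ln(x)) / π(x) ≈ 11.54%; the approximation is known to undercount slightly (Li(x) is a better estimate).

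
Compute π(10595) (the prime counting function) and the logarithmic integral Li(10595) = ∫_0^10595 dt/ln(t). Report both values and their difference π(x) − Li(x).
π(10595) = 1291;  Li(10595) ≈ 1310.53;  π(x) − Li(x) ≈ -19.53.

Direct count of primes ≤ 10595 gives π(10595) = 1291. Numerical evaluation of the logarithmic integral gives Li(10595) ≈ 1310.53. The difference π(x) − Li(x) ≈ -19.53 is typically negative for small/moderate x (Li(x) overestimates), though Littlewood's theorem shows this sign changes infinitely often.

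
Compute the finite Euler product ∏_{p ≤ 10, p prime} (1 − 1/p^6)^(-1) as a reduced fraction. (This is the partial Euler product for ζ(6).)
∏ = 5359375/5268016

The primes p ≤ 10 are [2, 3, 5, 7]. For each prime, (1 − 1/p^6)^(-1) = p^6 / (p^6 − 1). The product is (1 − 1/2^6)^(-1), (1 − 1/3^6)^(-1), (1 − 1/5^6)^(-1), (1 − 1/7^6)^(-1) = ∏ p^6 / (p^6 − 1) = 5359375/5268016.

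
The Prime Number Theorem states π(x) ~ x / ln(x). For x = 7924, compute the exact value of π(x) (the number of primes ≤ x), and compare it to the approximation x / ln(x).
π(7924) = 1000;  x/ln(x) ≈ 882.64;  relative error ≈ 11.74%.

Directly count primes up to 7924: π(7924) = 1000. The PNT approximation gives 7924/ln(7924) ≈ 7924/8.97765 ≈ 882.64. Relative error (π(x) − x/ln(x)) / π(x) ≈ 11.74%; the approximation is known to undercount slightly (Li(x) is a better estimate).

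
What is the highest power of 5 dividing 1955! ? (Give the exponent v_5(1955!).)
v_5(1955!) = 487

Legendre's formula: v_p(n!) = Σ_{k ≥ 1} ⌊n / p^k⌋. For p = 5, n = 1955, the terms are:
  ⌊1955/5^1⌋ = ⌊1955/5⌋ = 391
  ⌊1955/5^2⌋ = ⌊1955/25⌋ = 78
  ⌊1955/5^3⌋ = ⌊1955/125⌋ = 15
  ⌊1955/5^4⌋ = ⌊1955/625⌋ = 3
(the next term ⌊1955/5^5⌋ = 0, terminating the sum). Summing: v_5(1955!) = 391 + 78 + 15 + 3 = 487.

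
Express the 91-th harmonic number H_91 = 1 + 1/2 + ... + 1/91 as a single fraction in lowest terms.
H_91 = 3661081314759399341652108474601318124261/718766754945489455304472257065075294400

Direct summation: H_91 = 1 + 1/2 + ... + 1/91. The least common denominator is lcm(1, ..., 91) = 718766754945489455304472257065075294400; over this denominator the numerator is 718766754945489455304472257065075294400 + 359383377472744727652236128532537647200 + 239588918315163151768157419021691764800 + 179691688736372363826118064266268823600 + 143753350989097891060894451413015058880 + 119794459157581575884078709510845882400 + 102680964992212779329210322437867899200 + 89845844368186181913059032133134411800 + 79862972771721050589385806340563921600 + 71876675494548945530447225706507529440 + 65342432267771768664042932460461390400 + 59897229578790787942039354755422941200 + 55289750380422265792651712081928868800 + 51340482496106389664605161218933949600 + 47917783663032630353631483804338352960 + 44922922184093090956529516066567205900 + 42280397349734673841439544533239723200 + 39931486385860525294692903170281960800 + 37829829207657339752866960898161857600 + 35938337747274472765223612853253764720 + 34226988330737593109736774145955966400 + 32671216133885884332021466230230695200 + 31250728475890845882803141611525012800 + 29948614789395393971019677377711470600 + 28750670197819578212178890282603011776 + 27644875190211132896325856040964434400 + 26620990923907016863128602113521307200 + 25670241248053194832302580609466974800 + 24785060515361705355326629553968113600 + 23958891831516315176815741902169176480 + 23186024353080305009821685711776622400 + 22461461092046545478264758033283602950 + 21780810755923922888014310820153796800 + 21140198674867336920719772266619861600 + 20536192998442555865842064487573579840 + 19965743192930262647346451585140980400 + 19426128512040255548769520461218251200 + 18914914603828669876433480449080928800 + 18429916793474088597550570693976289600 + 17969168873637236382611806426626882360 + 17530896462085108665962737977196958400 + 17113494165368796554868387072977983200 + 16715505928964871053592378071280820800 + 16335608066942942166010733115115347600 + 15972594554344210117877161268112784320 + 15625364237945422941401570805762506400 + 15292909679691265006478133129044155200 + 14974307394697696985509838688855735300 + 14668709284601825618458617491123985600 + 14375335098909789106089445141301505888 + 14093465783244891280479848177746574400 + 13822437595105566448162928020482217200 + 13561636885763951986876835038963684800 + 13310495461953508431564301056760653600 + 13068486453554353732808586492092278080 + 12835120624026597416151290304733487400 + 12609943069219113250955653632720619200 + 12392530257680852677663314776984056800 + 12182487371957448394991055204492801600 + 11979445915758157588407870951084588240 + 11783061556483433693515938640411070400 + 11593012176540152504910842855888311200 + 11408996110245864369912258048651988800 + 11230730546023272739132379016641801475 + 11057950076084453158530342416385773760 + 10890405377961961444007155410076898400 + 10727862014111782914992123239777243200 + 10570099337433668460359886133309930800 + 10416909491963615294267713870508337600 + 10268096499221277932921032243786789920 + 10123475421767457116964397986832046400 + 9982871596465131323673225792570490200 + 9846119930760129524718798041987332800 + 9713064256020127774384760230609125600 + 9583556732606526070726296760867670592 + 9457457301914334938216740224540464400 + 9334633181110252666291847494351627200 + 9214958396737044298775285346988144800 + 9098313353740372851955345026140193600 + 8984584436818618191305903213313441180 + 8873663641302338954376200704507102400 + 8765448231042554332981368988598479200 + 8659840421029993437403280205603316800 + 8556747082684398277434193536488991600 + 8456079469946934768287908906647944640 + 8357752964482435526796189035640410400 + 8261686838453901785108876517989371200 + 8167804033471471083005366557557673800 + 8076030954443701744994070304101969600 + 7986297277172105058938580634056392160 + 7898535768631752256093101725989838400 = 3661081314759399341652108474601318124261, so H_91 = 3661081314759399341652108474601318124261/718766754945489455304472257065075294400 (already in lowest terms) ≈ 5.09356. (The PNT-adjacent estimate ln(91) + γ ≈ 5.08808 matches within O(1/n).)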